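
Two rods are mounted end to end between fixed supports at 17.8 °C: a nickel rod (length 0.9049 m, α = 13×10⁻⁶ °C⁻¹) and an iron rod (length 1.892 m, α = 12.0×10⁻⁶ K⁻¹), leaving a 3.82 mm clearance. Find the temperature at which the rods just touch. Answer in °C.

Gap closes when ΔL₁ + ΔL₂ = 3.82 mm = 3.82×10⁻³ m
(α₁L₁ + α₂L₂)ΔT = g
α₁L₁ + α₂L₂ = 13×10⁻⁶×0.9049 + 12.0×10⁻⁶×1.892 = 3.44677×10⁻⁵ m/K
ΔT = 3.82×10⁻³ / 3.44677×10⁻⁵ = 110.83 K
T = 17.8 + 110.83 = 128.63 °C

T = 129 °C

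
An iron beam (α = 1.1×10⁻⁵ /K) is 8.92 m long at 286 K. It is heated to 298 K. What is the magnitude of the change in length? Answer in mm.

|ΔT| = |298 − 286| = 12 K
ΔL = αL₀ΔT = (1.1×10⁻⁵)(8.92)(12) = 1.18×10⁻³ m

ΔL = 1.18 mm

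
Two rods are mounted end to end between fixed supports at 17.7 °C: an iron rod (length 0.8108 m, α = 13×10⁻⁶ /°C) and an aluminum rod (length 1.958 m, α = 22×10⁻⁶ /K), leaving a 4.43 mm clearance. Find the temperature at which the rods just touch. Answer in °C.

T = 100 °C

Gap closes when ΔL₁ + ΔL₂ = 4.43 mm = 4.43×10⁻³ m
(α₁L₁ + α₂L₂)ΔT = g
α₁L₁ + α₂L₂ = 13×10⁻⁶×0.8108 + 22×10⁻⁶×1.958 = 5.36164×10⁻⁵ m/K
ΔT = 4.43×10⁻³ / 5.36164×10⁻⁵ = 82.62 K
T = 17.7 + 82.62 = 100.32 °C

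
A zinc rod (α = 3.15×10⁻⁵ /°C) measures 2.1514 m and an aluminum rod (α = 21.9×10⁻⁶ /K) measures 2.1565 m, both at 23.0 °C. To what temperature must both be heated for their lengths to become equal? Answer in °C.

Equal length when α₁L₁ΔT − α₂L₂ΔT = L₂ − L₁ = 5.10×10⁻³ m
α₁L₁ = 6.77691×10⁻⁵, α₂L₂ = 4.722735×10⁻⁵ → Δ(αL) = 2.054175×10⁻⁵ m/K
ΔT = 5.10×10⁻³ / 2.054175×10⁻⁵ = 248.275 K, so T = 23.0 + 248.275 = 271.275 °C

T = 271.3 °C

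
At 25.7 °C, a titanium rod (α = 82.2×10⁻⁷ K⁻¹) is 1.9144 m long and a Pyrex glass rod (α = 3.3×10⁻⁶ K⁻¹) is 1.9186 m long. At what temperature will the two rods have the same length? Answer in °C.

Equal length when α₁L₁ΔT − α₂L₂ΔT = L₂ − L₁ = 4.20×10⁻³ m
α₁L₁ = 1.5736368×10⁻⁵, α₂L₂ = 6.33138×10⁻⁶ → Δ(αL) = 9.404988×10⁻⁶ m/K
ΔT = 4.20×10⁻³ / 9.404988×10⁻⁶ = 446.572 K, so T = 25.7 + 446.572 = 472.272 °C

T = 472.3 °C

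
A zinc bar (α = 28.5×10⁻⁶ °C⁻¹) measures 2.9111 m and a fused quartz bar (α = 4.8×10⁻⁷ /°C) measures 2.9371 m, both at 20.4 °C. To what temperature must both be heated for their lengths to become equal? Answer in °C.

T = 339.2 °C

L₁(1 + α₁ΔT) = L₂(1 + α₂ΔT) ⇒ ΔT = (L₂ − L₁)/(α₁L₁ − α₂L₂)
L₂ − L₁ = 2.9371 − 2.9111 = 2.60×10⁻² m
α₁L₁ − α₂L₂ = 28.5×10⁻⁶×2.9111 − 4.8×10⁻⁷×2.9371 = 8.1556542×10⁻⁵ m/K
ΔT = 2.60×10⁻² / 8.1556542×10⁻⁵ = 318.797 K
T = 20.4 + 318.797 = 339.197 °C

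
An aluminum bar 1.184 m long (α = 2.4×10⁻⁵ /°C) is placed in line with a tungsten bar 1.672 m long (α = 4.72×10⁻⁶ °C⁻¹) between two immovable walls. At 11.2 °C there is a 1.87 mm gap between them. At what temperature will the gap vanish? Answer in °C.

T = 62.7 °C

α₁L₁ = 2.8416×10⁻⁵ m/K, α₂L₂ = 7.89184×10⁻⁶ m/K → total 3.630784×10⁻⁵ m/K
ΔT = g/(α₁L₁+α₂L₂) = 1.87×10⁻³ / 3.630784×10⁻⁵ = 51.504 K
T = 11.2 + 51.504 = 62.704 °C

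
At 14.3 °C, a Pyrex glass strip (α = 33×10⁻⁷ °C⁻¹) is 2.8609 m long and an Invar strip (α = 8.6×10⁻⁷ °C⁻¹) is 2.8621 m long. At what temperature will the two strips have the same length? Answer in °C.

T = 186.2 °C

Equal length when α₁L₁ΔT − α₂L₂ΔT = L₂ − L₁ = 1.20×10⁻³ m
α₁L₁ = 9.44097×10⁻⁶, α₂L₂ = 2.461406×10⁻⁶ → Δ(αL) = 6.979564×10⁻⁶ m/K
ΔT = 1.20×10⁻³ / 6.979564×10⁻⁶ = 171.931 K, so T = 14.3 + 171.931 = 186.231 °C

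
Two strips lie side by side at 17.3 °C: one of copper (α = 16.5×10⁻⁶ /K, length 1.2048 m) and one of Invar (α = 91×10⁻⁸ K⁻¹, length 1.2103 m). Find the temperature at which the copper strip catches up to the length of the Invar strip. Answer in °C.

Equal length when α₁L₁ΔT − α₂L₂ΔT = L₂ − L₁ = 5.50×10⁻³ m
α₁L₁ = 1.98792×10⁻⁵, α₂L₂ = 1.101373×10⁻⁶ → Δ(αL) = 1.8777827×10⁻⁵ m/K
ΔT = 5.50×10⁻³ / 1.8777827×10⁻⁵ = 292.899 K, so T = 17.3 + 292.899 = 310.199 °C

T = 310.2 °C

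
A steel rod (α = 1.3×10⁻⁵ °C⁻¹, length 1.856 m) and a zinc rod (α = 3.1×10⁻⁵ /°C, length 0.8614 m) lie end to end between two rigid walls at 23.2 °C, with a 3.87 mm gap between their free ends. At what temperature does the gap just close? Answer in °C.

α₁L₁ = 2.4128×10⁻⁵ m/K, α₂L₂ = 2.67034×10⁻⁵ m/K → total 5.08314×10⁻⁵ m/K
ΔT = g/(α₁L₁+α₂L₂) = 3.87×10⁻³ / 5.08314×10⁻⁵ = 76.134 K
T = 23.2 + 76.134 = 99.334 °C

T = 99.3 °C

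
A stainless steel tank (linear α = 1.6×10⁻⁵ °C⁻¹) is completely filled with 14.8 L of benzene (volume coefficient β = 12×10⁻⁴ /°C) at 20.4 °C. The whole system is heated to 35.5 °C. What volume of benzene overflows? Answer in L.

The tank also expands: β_container ≈ 3α = 4.8×10⁻⁵ /K
Net overflow = V₀(β_liq − 3α_cont)ΔT
β − 3α = 1.20×10⁻³ − 4.8×10⁻⁵ = 1.152×10⁻³ /K; ΔT = 15.1 K
ΔV = 14.8 × 1.152×10⁻³ × 15.1 = 0.257 L

0.257 L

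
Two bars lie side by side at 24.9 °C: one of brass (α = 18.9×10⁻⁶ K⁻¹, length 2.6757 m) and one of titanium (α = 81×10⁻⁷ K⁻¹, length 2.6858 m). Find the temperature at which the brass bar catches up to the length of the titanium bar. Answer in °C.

Equal length when α₁L₁ΔT − α₂L₂ΔT = L₂ − L₁ = 1.01×10⁻² m
α₁L₁ = 5.057073×10⁻⁵, α₂L₂ = 2.175498×10⁻⁵ → Δ(αL) = 2.881575×10⁻⁵ m/K
ΔT = 1.01×10⁻² / 2.881575×10⁻⁵ = 350.503 K, so T = 24.9 + 350.503 = 375.403 °C

T = 375.4 °C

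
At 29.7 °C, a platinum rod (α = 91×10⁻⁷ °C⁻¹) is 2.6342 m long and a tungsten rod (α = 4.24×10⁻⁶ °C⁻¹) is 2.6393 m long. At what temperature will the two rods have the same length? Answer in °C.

T = 428.7 °C

Equal length when α₁L₁ΔT − α₂L₂ΔT = L₂ − L₁ = 5.10×10⁻³ m
α₁L₁ = 2.397122×10⁻⁵, α₂L₂ = 1.1190632×10⁻⁵ → Δ(αL) = 1.2780588×10⁻⁵ m/K
ΔT = 5.10×10⁻³ / 1.2780588×10⁻⁵ = 399.043 K, so T = 29.7 + 399.043 = 428.743 °C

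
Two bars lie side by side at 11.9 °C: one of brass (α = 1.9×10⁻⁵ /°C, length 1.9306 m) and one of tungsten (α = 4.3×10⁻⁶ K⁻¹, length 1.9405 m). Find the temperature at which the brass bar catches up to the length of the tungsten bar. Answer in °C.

L₁(1 + α₁ΔT) = L₂(1 + α₂ΔT) ⇒ ΔT = (L₂ − L₁)/(α₁L₁ − α₂L₂)
L₂ − L₁ = 1.9405 − 1.9306 = 9.90×10⁻³ m
α₁L₁ − α₂L₂ = 1.9×10⁻⁵×1.9306 − 4.3×10⁻⁶×1.9405 = 2.833725×10⁻⁵ m/K
ΔT = 9.90×10⁻³ / 2.833725×10⁻⁵ = 349.363 K
T = 11.9 + 349.363 = 361.263 °C

T = 361.3 °C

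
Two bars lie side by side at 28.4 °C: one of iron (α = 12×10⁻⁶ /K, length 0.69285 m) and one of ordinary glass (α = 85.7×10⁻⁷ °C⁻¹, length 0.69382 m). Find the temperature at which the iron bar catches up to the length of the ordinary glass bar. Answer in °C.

Equal length when α₁L₁ΔT − α₂L₂ΔT = L₂ − L₁ = 9.70×10⁻⁴ m
α₁L₁ = 8.3142×10⁻⁶, α₂L₂ = 5.9460374×10⁻⁶ → Δ(αL) = 2.3681626×10⁻⁶ m/K
ΔT = 9.70×10⁻⁴ / 2.3681626×10⁻⁶ = 409.600 K, so T = 28.4 + 409.600 = 438.000 °C

T = 438.0 °C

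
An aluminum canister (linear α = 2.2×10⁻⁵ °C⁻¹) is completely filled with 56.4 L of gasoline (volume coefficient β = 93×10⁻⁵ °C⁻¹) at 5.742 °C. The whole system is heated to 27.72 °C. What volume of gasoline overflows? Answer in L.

The canister also expands: β_container ≈ 3α = 6.6×10⁻⁵ /K
Net overflow = V₀(β_liq − 3α_cont)ΔT
β − 3α = 9.30×10⁻⁴ − 6.6×10⁻⁵ = 8.64×10⁻⁴ /K; ΔT = 21.978 K
ΔV = 56.4 × 8.64×10⁻⁴ × 21.978 = 1.07 L

1.07 L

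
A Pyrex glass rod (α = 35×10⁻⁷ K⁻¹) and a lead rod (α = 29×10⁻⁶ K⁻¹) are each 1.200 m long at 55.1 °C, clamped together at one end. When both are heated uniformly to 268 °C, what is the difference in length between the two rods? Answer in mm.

ΔT = 212.9 K
Pyrex glass: ΔL = 35×10⁻⁷ × 1.200 m × 212.9 = 8.9418×10⁻⁴ m = 0.89418 mm
lead: ΔL = 29×10⁻⁶ × 1.200 m × 212.9 = 7.4089×10⁻³ m = 7.4089 mm
difference = 7.4089 − 0.89418 = 6.51472 mm

6.51 mm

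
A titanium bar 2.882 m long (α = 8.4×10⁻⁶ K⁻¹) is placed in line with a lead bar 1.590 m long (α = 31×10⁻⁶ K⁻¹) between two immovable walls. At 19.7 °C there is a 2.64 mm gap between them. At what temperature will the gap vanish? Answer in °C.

α₁L₁ = 2.42088×10⁻⁵ m/K, α₂L₂ = 4.929×10⁻⁵ m/K → total 7.34988×10⁻⁵ m/K
ΔT = g/(α₁L₁+α₂L₂) = 2.64×10⁻³ / 7.34988×10⁻⁵ = 35.919 K
T = 19.7 + 35.919 = 55.619 °C

T = 55.6 °C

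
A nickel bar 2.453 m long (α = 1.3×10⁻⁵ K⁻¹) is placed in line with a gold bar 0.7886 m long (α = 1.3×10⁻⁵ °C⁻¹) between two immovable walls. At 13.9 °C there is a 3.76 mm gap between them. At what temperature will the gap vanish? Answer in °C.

T = 103 °C

Gap closes when ΔL₁ + ΔL₂ = 3.76 mm = 3.76×10⁻³ m
(α₁L₁ + α₂L₂)ΔT = g
α₁L₁ + α₂L₂ = 1.3×10⁻⁵×2.453 + 1.3×10⁻⁵×0.7886 = 4.21408×10⁻⁵ m/K
ΔT = 3.76×10⁻³ / 4.21408×10⁻⁵ = 89.22 K
T = 13.9 + 89.22 = 103.12 °C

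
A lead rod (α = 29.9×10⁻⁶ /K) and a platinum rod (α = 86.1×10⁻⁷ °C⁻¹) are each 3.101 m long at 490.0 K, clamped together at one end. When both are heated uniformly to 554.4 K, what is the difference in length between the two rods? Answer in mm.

ΔT = 64.4 K
lead: ΔL = 29.9×10⁻⁶ × 3.101 m × 64.4 = 5.9712×10⁻³ m = 5.9712 mm
platinum: ΔL = 86.1×10⁻⁷ × 3.101 m × 64.4 = 1.7195×10⁻³ m = 1.7195 mm
difference = 5.9712 − 1.7195 = 4.2517 mm

4.25 mm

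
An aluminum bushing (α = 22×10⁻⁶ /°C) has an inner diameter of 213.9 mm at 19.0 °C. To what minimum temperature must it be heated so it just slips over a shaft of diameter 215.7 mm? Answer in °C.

T = 402 °C

Required Δd = 215.7 − 213.9 = 1.8 mm
Δd = αd₀ΔT ⇒ ΔT = Δd/(αd₀) = 1.8 / (22×10⁻⁶ × 213.9) = 382.51 K
T_min = 19.0 + 382.51 = 401.51 °C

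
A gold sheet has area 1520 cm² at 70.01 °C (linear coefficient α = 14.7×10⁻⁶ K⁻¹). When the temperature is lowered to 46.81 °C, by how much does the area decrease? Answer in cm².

ΔA = 1.04 cm²

Area coefficient ≈ 2α; |ΔT| = 23.20 K
ΔA = 2αA₀ΔT = 2(14.7×10⁻⁶)(1520)(23.20) = 1.04 cm²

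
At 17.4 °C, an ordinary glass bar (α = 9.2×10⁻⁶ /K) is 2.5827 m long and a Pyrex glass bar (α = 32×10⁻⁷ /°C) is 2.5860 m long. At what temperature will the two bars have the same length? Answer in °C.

Equal length when α₁L₁ΔT − α₂L₂ΔT = L₂ − L₁ = 3.30×10⁻³ m
α₁L₁ = 2.376084×10⁻⁵, α₂L₂ = 8.2752×10⁻⁶ → Δ(αL) = 1.548564×10⁻⁵ m/K
ΔT = 3.30×10⁻³ / 1.548564×10⁻⁵ = 213.101 K, so T = 17.4 + 213.101 = 230.501 °C

T = 230.5 °C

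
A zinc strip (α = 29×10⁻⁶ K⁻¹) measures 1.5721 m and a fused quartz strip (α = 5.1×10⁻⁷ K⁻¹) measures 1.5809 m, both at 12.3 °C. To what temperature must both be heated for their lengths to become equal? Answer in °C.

T = 208.8 °C

L₁(1 + α₁ΔT) = L₂(1 + α₂ΔT) ⇒ ΔT = (L₂ − L₁)/(α₁L₁ − α₂L₂)
L₂ − L₁ = 1.5809 − 1.5721 = 8.80×10⁻³ m
α₁L₁ − α₂L₂ = 29×10⁻⁶×1.5721 − 5.1×10⁻⁷×1.5809 = 4.4784641×10⁻⁵ m/K
ΔT = 8.80×10⁻³ / 4.4784641×10⁻⁵ = 196.496 K
T = 12.3 + 196.496 = 208.796 °C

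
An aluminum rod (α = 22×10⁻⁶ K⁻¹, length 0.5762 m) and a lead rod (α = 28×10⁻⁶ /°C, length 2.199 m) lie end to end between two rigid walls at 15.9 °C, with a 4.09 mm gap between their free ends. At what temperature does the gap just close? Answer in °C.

T = 71.0 °C

Gap closes when ΔL₁ + ΔL₂ = 4.09 mm = 4.09×10⁻³ m
(α₁L₁ + α₂L₂)ΔT = g
α₁L₁ + α₂L₂ = 22×10⁻⁶×0.5762 + 28×10⁻⁶×2.199 = 7.42484×10⁻⁵ m/K
ΔT = 4.09×10⁻³ / 7.42484×10⁻⁵ = 55.085 K
T = 15.9 + 55.085 = 70.985 °C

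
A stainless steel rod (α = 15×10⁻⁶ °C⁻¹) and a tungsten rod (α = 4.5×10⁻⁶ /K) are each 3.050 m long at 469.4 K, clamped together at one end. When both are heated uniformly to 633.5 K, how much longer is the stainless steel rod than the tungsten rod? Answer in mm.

5.26 mm

ΔT = 164.1 K
stainless steel: ΔL = 15×10⁻⁶ × 3.050 m × 164.1 = 7.5076×10⁻³ m = 7.5076 mm
tungsten: ΔL = 4.5×10⁻⁶ × 3.050 m × 164.1 = 2.2523×10⁻³ m = 2.2523 mm
difference = 7.5076 − 2.2523 = 5.2553 mm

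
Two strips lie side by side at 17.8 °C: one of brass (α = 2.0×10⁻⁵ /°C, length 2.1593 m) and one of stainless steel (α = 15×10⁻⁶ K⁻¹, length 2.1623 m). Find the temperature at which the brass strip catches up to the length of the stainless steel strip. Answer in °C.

T = 296.8 °C

Equal length when α₁L₁ΔT − α₂L₂ΔT = L₂ − L₁ = 3.00×10⁻³ m
α₁L₁ = 4.3186×10⁻⁵, α₂L₂ = 3.24345×10⁻⁵ → Δ(αL) = 1.07515×10⁻⁵ m/K
ΔT = 3.00×10⁻³ / 1.07515×10⁻⁵ = 279.031 K, so T = 17.8 + 279.031 = 296.831 °C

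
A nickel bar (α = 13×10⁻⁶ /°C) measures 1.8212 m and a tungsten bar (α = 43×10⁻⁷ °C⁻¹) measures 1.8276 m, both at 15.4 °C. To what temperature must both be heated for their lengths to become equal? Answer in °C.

T = 420.0 °C

Equal length when α₁L₁ΔT − α₂L₂ΔT = L₂ − L₁ = 6.40×10⁻³ m
α₁L₁ = 2.36756×10⁻⁵, α₂L₂ = 7.85868×10⁻⁶ → Δ(αL) = 1.581692×10⁻⁵ m/K
ΔT = 6.40×10⁻³ / 1.581692×10⁻⁵ = 404.630 K, so T = 15.4 + 404.630 = 420.030 °C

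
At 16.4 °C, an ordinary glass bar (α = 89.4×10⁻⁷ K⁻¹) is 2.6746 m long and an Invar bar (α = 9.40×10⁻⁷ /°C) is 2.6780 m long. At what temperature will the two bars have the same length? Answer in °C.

L₁(1 + α₁ΔT) = L₂(1 + α₂ΔT) ⇒ ΔT = (L₂ − L₁)/(α₁L₁ − α₂L₂)
L₂ − L₁ = 2.6780 − 2.6746 = 3.40×10⁻³ m
α₁L₁ − α₂L₂ = 89.4×10⁻⁷×2.6746 − 9.40×10⁻⁷×2.6780 = 2.1393604×10⁻⁵ m/K
ΔT = 3.40×10⁻³ / 2.1393604×10⁻⁵ = 158.926 K
T = 16.4 + 158.926 = 175.326 °C

T = 175.3 °C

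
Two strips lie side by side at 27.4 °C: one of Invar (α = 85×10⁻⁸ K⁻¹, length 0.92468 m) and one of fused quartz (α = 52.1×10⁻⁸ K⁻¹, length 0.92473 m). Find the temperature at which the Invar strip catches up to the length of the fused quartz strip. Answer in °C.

T = 191.8 °C

Equal length when α₁L₁ΔT − α₂L₂ΔT = L₂ − L₁ = 5.00×10⁻⁵ m
α₁L₁ = 7.85978×10⁻⁷, α₂L₂ = 4.8178433×10⁻⁷ → Δ(αL) = 3.0419367×10⁻⁷ m/K
ΔT = 5.00×10⁻⁵ / 3.0419367×10⁻⁷ = 164.369 K, so T = 27.4 + 164.369 = 191.769 °C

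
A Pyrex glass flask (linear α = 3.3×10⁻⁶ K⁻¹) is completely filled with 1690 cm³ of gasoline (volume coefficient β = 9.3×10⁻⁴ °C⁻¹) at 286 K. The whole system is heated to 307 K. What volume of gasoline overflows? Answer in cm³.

32.7 cm³

The flask also expands: β_container ≈ 3α = 9.9×10⁻⁶ /K
Net overflow = V₀(β_liq − 3α_cont)ΔT
β − 3α = 9.30×10⁻⁴ − 9.9×10⁻⁶ = 9.201×10⁻⁴ /K; ΔT = 21 K
ΔV = 1690 × 9.201×10⁻⁴ × 21 = 32.7 cm³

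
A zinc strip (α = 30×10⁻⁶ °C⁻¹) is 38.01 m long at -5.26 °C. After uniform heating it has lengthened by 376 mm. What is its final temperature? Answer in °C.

T = 324 °C

ΔL = αL₀ΔT ⇒ ΔT = ΔL / (αL₀)
ΔT = 376×10⁻³ m / (30×10⁻⁶ × 38.01 m) = 329.74 K
T = -5.26 + 329.74 = 324.48 °C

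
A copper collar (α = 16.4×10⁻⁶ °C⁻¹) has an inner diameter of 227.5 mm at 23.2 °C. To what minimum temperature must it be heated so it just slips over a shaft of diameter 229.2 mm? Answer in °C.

T = 479 °C

Required Δd = 229.2 − 227.5 = 1.7 mm
Δd = αd₀ΔT ⇒ ΔT = Δd/(αd₀) = 1.7 / (16.4×10⁻⁶ × 227.5) = 455.64 K
T_min = 23.2 + 455.64 = 478.84 °C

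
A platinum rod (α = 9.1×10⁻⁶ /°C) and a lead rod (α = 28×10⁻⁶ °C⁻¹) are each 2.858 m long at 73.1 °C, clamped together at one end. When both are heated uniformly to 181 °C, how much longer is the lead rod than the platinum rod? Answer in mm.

5.83 mm

ΔT = 107.9 K
platinum: ΔL = 9.1×10⁻⁶ × 2.858 m × 107.9 = 2.8062×10⁻³ m = 2.8062 mm
lead: ΔL = 28×10⁻⁶ × 2.858 m × 107.9 = 8.6346×10⁻³ m = 8.6346 mm
difference = 8.6346 − 2.8062 = 5.8284 mm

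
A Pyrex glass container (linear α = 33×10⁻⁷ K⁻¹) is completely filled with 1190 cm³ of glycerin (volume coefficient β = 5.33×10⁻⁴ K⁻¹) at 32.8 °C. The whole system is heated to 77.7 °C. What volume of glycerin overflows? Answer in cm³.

The container also expands: β_container ≈ 3α = 9.9×10⁻⁶ /K
Net overflow = V₀(β_liq − 3α_cont)ΔT
β − 3α = 5.33×10⁻⁴ − 9.9×10⁻⁶ = 5.231×10⁻⁴ /K; ΔT = 44.9 K
ΔV = 1190 × 5.231×10⁻⁴ × 44.9 = 27.9 cm³

27.9 cm³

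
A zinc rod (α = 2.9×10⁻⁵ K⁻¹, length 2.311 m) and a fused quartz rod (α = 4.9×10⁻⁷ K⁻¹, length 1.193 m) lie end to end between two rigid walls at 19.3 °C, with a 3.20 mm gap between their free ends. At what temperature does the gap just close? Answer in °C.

T = 66.6 °C

Gap closes when ΔL₁ + ΔL₂ = 3.20 mm = 3.20×10⁻³ m
(α₁L₁ + α₂L₂)ΔT = g
α₁L₁ + α₂L₂ = 2.9×10⁻⁵×2.311 + 4.9×10⁻⁷×1.193 = 6.760357×10⁻⁵ m/K
ΔT = 3.20×10⁻³ / 6.760357×10⁻⁵ = 47.335 K
T = 19.3 + 47.335 = 66.635 °C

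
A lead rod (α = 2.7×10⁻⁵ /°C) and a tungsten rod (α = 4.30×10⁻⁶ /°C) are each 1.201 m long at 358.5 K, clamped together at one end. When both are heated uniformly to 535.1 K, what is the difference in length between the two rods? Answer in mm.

ΔT = 176.6 K
lead: ΔL = 2.7×10⁻⁵ × 1.201 m × 176.6 = 5.7266×10⁻³ m = 5.7266 mm
tungsten: ΔL = 4.30×10⁻⁶ × 1.201 m × 176.6 = 9.1202×10⁻⁴ m = 0.91202 mm
difference = 5.7266 − 0.91202 = 4.81458 mm

4.81 mm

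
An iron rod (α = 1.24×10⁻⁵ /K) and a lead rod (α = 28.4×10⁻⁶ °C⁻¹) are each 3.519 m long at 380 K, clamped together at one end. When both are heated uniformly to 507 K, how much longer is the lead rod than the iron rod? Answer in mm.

7.15 mm

ΔT = 127 K
iron: ΔL = 1.24×10⁻⁵ × 3.519 m × 127 = 5.5417×10⁻³ m = 5.5417 mm
lead: ΔL = 28.4×10⁻⁶ × 3.519 m × 127 = 1.2692×10⁻² m = 12.692 mm
difference = 12.692 − 5.5417 = 7.1503 mm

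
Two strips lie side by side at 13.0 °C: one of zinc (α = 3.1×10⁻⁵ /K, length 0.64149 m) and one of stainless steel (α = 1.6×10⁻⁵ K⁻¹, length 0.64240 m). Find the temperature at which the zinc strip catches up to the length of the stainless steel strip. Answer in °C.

T = 107.7 °C

L₁(1 + α₁ΔT) = L₂(1 + α₂ΔT) ⇒ ΔT = (L₂ − L₁)/(α₁L₁ − α₂L₂)
L₂ − L₁ = 0.64240 − 0.64149 = 9.10×10⁻⁴ m
α₁L₁ − α₂L₂ = 3.1×10⁻⁵×0.64149 − 1.6×10⁻⁵×0.64240 = 9.60779×10⁻⁶ m/K
ΔT = 9.10×10⁻⁴ / 9.60779×10⁻⁶ = 94.715 K
T = 13.0 + 94.715 = 107.715 °C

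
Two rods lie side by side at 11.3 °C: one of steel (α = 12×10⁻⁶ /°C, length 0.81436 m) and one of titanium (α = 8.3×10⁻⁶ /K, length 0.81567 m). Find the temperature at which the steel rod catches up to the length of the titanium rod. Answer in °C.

L₁(1 + α₁ΔT) = L₂(1 + α₂ΔT) ⇒ ΔT = (L₂ − L₁)/(α₁L₁ − α₂L₂)
L₂ − L₁ = 0.81567 − 0.81436 = 1.31×10⁻³ m
α₁L₁ − α₂L₂ = 12×10⁻⁶×0.81436 − 8.3×10⁻⁶×0.81567 = 3.002259×10⁻⁶ m/K
ΔT = 1.31×10⁻³ / 3.002259×10⁻⁶ = 436.338 K
T = 11.3 + 436.338 = 447.638 °C

T = 447.6 °C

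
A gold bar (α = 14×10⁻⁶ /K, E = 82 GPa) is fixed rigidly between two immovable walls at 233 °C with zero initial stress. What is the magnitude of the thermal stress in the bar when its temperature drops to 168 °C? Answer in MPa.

Fully constrained: the free strain ε = αΔT is blocked, so σ = Eε = EαΔT.
|ΔT| = 65 K
σ = 82.0×10⁹ × 14×10⁻⁶ × 65 = 7.46×10⁷ Pa

σ = 74.6 MPa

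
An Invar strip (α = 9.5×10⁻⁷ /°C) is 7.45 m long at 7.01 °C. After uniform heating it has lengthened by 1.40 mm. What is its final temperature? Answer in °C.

T = 205 °C

ΔL = αL₀ΔT ⇒ ΔT = ΔL / (αL₀)
ΔT = 1.40×10⁻³ m / (9.5×10⁻⁷ × 7.45 m) = 197.81 K
T = 7.01 + 197.81 = 204.82 °C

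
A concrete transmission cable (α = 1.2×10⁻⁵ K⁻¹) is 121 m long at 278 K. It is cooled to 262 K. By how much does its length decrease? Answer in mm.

|ΔT| = |262 − 278| = 16 K
ΔL = αL₀ΔT = (1.2×10⁻⁵)(121)(16) = 2.32×10⁻² m

ΔL = 23.2 mm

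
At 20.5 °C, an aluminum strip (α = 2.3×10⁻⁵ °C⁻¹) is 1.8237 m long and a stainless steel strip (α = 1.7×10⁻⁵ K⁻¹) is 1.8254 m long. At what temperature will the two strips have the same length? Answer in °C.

L₁(1 + α₁ΔT) = L₂(1 + α₂ΔT) ⇒ ΔT = (L₂ − L₁)/(α₁L₁ − α₂L₂)
L₂ − L₁ = 1.8254 − 1.8237 = 1.70×10⁻³ m
α₁L₁ − α₂L₂ = 2.3×10⁻⁵×1.8237 − 1.7×10⁻⁵×1.8254 = 1.09133×10⁻⁵ m/K
ΔT = 1.70×10⁻³ / 1.09133×10⁻⁵ = 155.773 K
T = 20.5 + 155.773 = 176.273 °C

T = 176.3 °C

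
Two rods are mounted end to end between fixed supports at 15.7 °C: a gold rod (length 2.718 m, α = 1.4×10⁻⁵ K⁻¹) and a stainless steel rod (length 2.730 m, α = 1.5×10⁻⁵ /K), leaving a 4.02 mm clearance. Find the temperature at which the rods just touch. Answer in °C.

Gap closes when ΔL₁ + ΔL₂ = 4.02 mm = 4.02×10⁻³ m
(α₁L₁ + α₂L₂)ΔT = g
α₁L₁ + α₂L₂ = 1.4×10⁻⁵×2.718 + 1.5×10⁻⁵×2.730 = 7.9002×10⁻⁵ m/K
ΔT = 4.02×10⁻³ / 7.9002×10⁻⁵ = 50.885 K
T = 15.7 + 50.885 = 66.585 °C

T = 66.6 °C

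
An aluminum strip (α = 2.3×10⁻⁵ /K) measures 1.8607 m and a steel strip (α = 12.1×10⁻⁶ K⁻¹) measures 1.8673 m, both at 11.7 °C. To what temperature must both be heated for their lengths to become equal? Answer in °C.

T = 338.4 °C

Equal length when α₁L₁ΔT − α₂L₂ΔT = L₂ − L₁ = 6.60×10⁻³ m
α₁L₁ = 4.27961×10⁻⁵, α₂L₂ = 2.259433×10⁻⁵ → Δ(αL) = 2.020177×10⁻⁵ m/K
ΔT = 6.60×10⁻³ / 2.020177×10⁻⁵ = 326.704 K, so T = 11.7 + 326.704 = 338.404 °C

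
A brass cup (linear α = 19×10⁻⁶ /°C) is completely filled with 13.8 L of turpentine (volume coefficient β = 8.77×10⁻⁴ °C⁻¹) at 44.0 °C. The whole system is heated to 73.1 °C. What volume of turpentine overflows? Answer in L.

The cup also expands: β_container ≈ 3α = 5.7×10⁻⁵ /K
Net overflow = V₀(β_liq − 3α_cont)ΔT
β − 3α = 8.77×10⁻⁴ − 5.7×10⁻⁵ = 8.20×10⁻⁴ /K; ΔT = 29.1 K
ΔV = 13.8 × 8.20×10⁻⁴ × 29.1 = 0.329 L

0.329 L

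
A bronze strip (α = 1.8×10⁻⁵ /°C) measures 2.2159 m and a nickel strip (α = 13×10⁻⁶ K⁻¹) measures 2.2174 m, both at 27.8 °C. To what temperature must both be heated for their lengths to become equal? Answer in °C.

Equal length when α₁L₁ΔT − α₂L₂ΔT = L₂ − L₁ = 1.50×10⁻³ m
α₁L₁ = 3.98862×10⁻⁵, α₂L₂ = 2.88262×10⁻⁵ → Δ(αL) = 1.106×10⁻⁵ m/K
ΔT = 1.50×10⁻³ / 1.106×10⁻⁵ = 135.624 K, so T = 27.8 + 135.624 = 163.424 °C

T = 163.4 °C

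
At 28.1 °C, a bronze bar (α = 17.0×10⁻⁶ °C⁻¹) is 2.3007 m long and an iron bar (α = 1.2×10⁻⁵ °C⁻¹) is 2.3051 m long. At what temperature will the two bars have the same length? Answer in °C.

L₁(1 + α₁ΔT) = L₂(1 + α₂ΔT) ⇒ ΔT = (L₂ − L₁)/(α₁L₁ − α₂L₂)
L₂ − L₁ = 2.3051 − 2.3007 = 4.40×10⁻³ m
α₁L₁ − α₂L₂ = 17.0×10⁻⁶×2.3007 − 1.2×10⁻⁵×2.3051 = 1.14507×10⁻⁵ m/K
ΔT = 4.40×10⁻³ / 1.14507×10⁻⁵ = 384.256 K
T = 28.1 + 384.256 = 412.356 °C

T = 412.4 °C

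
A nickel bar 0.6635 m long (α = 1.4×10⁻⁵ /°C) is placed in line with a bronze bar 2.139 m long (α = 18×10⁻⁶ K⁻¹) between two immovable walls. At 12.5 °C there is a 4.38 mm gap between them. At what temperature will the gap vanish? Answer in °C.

T = 104 °C

α₁L₁ = 9.289×10⁻⁶ m/K, α₂L₂ = 3.8502×10⁻⁵ m/K → total 4.7791×10⁻⁵ m/K
ΔT = g/(α₁L₁+α₂L₂) = 4.38×10⁻³ / 4.7791×10⁻⁵ = 91.65 K
T = 12.5 + 91.65 = 104.15 °C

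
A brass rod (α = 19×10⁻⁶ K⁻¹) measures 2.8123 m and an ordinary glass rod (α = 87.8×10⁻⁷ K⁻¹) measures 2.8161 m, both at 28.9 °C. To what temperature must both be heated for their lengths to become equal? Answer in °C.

T = 161.3 °C

Equal length when α₁L₁ΔT − α₂L₂ΔT = L₂ − L₁ = 3.80×10⁻³ m
α₁L₁ = 5.34337×10⁻⁵, α₂L₂ = 2.4725358×10⁻⁵ → Δ(αL) = 2.8708342×10⁻⁵ m/K
ΔT = 3.80×10⁻³ / 2.8708342×10⁻⁵ = 132.366 K, so T = 28.9 + 132.366 = 161.266 °C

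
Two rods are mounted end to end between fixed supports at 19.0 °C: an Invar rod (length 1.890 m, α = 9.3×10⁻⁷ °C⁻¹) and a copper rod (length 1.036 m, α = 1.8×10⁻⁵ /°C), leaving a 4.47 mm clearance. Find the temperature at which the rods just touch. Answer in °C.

T = 238 °C

Gap closes when ΔL₁ + ΔL₂ = 4.47 mm = 4.47×10⁻³ m
(α₁L₁ + α₂L₂)ΔT = g
α₁L₁ + α₂L₂ = 9.3×10⁻⁷×1.890 + 1.8×10⁻⁵×1.036 = 2.04057×10⁻⁵ m/K
ΔT = 4.47×10⁻³ / 2.04057×10⁻⁵ = 219.06 K
T = 19.0 + 219.06 = 238.06 °C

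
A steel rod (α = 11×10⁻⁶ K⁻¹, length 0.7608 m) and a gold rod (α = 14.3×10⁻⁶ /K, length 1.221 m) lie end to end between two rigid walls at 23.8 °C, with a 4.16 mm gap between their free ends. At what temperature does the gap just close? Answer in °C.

Gap closes when ΔL₁ + ΔL₂ = 4.16 mm = 4.16×10⁻³ m
(α₁L₁ + α₂L₂)ΔT = g
α₁L₁ + α₂L₂ = 11×10⁻⁶×0.7608 + 14.3×10⁻⁶×1.221 = 2.58291×10⁻⁵ m/K
ΔT = 4.16×10⁻³ / 2.58291×10⁻⁵ = 161.06 K
T = 23.8 + 161.06 = 184.86 °C

T = 185 °C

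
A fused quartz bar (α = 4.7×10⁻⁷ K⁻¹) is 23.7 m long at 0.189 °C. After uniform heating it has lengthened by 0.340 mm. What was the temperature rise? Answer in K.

ΔT = 30.5 K

ΔL = αL₀ΔT ⇒ ΔT = ΔL / (αL₀)
ΔT = 0.340×10⁻³ m / (4.7×10⁻⁷ × 23.7 m) = 30.523 K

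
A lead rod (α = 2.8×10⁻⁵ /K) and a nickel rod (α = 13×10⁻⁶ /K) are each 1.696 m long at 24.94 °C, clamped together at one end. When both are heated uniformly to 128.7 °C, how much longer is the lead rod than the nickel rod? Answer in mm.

2.64 mm

ΔT = 103.76 K
lead: ΔL = 2.8×10⁻⁵ × 1.696 m × 103.76 = 4.9274×10⁻³ m = 4.9274 mm
nickel: ΔL = 13×10⁻⁶ × 1.696 m × 103.76 = 2.2877×10⁻³ m = 2.2877 mm
difference = 4.9274 − 2.2877 = 2.6397 mm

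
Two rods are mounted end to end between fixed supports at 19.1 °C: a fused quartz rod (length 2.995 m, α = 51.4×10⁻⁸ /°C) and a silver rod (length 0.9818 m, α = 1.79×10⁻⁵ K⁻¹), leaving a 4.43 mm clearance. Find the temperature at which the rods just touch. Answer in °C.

T = 251 °C

Gap closes when ΔL₁ + ΔL₂ = 4.43 mm = 4.43×10⁻³ m
(α₁L₁ + α₂L₂)ΔT = g
α₁L₁ + α₂L₂ = 51.4×10⁻⁸×2.995 + 1.79×10⁻⁵×0.9818 = 1.911365×10⁻⁵ m/K
ΔT = 4.43×10⁻³ / 1.911365×10⁻⁵ = 231.77 K
T = 19.1 + 231.77 = 250.87 °C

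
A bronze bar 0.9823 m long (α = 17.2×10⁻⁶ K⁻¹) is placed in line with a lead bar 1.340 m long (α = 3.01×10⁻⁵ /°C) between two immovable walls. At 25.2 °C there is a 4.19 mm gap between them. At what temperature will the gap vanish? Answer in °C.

T = 98.4 °C

Gap closes when ΔL₁ + ΔL₂ = 4.19 mm = 4.19×10⁻³ m
(α₁L₁ + α₂L₂)ΔT = g
α₁L₁ + α₂L₂ = 17.2×10⁻⁶×0.9823 + 3.01×10⁻⁵×1.340 = 5.722956×10⁻⁵ m/K
ΔT = 4.19×10⁻³ / 5.722956×10⁻⁵ = 73.214 K
T = 25.2 + 73.214 = 98.414 °C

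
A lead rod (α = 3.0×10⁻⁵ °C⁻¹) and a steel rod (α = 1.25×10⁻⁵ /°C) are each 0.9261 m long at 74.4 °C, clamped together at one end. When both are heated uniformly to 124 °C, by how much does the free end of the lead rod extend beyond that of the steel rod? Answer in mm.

0.804 mm

ΔT = 49.6 K
lead: ΔL = 3.0×10⁻⁵ × 0.9261 m × 49.6 = 1.3780×10⁻³ m = 1.3780 mm
steel: ΔL = 1.25×10⁻⁵ × 0.9261 m × 49.6 = 5.7418×10⁻⁴ m = 0.57418 mm
difference = 1.3780 − 0.57418 = 0.80382 mm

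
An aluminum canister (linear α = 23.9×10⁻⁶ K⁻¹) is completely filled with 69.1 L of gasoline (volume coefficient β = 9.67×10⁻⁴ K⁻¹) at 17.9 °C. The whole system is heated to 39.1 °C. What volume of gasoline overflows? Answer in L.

1.31 L

The canister also expands: β_container ≈ 3α = 7.17×10⁻⁵ /K
Net overflow = V₀(β_liq − 3α_cont)ΔT
β − 3α = 9.67×10⁻⁴ − 7.17×10⁻⁵ = 8.953×10⁻⁴ /K; ΔT = 21.2 K
ΔV = 69.1 × 8.953×10⁻⁴ × 21.2 = 1.31 L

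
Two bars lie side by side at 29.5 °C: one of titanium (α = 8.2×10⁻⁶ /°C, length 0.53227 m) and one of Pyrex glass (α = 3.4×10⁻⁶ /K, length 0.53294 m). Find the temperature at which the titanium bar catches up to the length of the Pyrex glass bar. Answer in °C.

T = 292.0 °C

Equal length when α₁L₁ΔT − α₂L₂ΔT = L₂ − L₁ = 6.70×10⁻⁴ m
α₁L₁ = 4.364614×10⁻⁶, α₂L₂ = 1.811996×10⁻⁶ → Δ(αL) = 2.552618×10⁻⁶ m/K
ΔT = 6.70×10⁻⁴ / 2.552618×10⁻⁶ = 262.476 K, so T = 29.5 + 262.476 = 291.976 °C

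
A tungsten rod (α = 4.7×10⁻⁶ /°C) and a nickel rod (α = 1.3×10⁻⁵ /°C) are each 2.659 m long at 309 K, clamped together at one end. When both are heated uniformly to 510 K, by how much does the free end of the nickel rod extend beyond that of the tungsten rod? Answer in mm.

ΔT = 201 K
tungsten: ΔL = 4.7×10⁻⁶ × 2.659 m × 201 = 2.5120×10⁻³ m = 2.5120 mm
nickel: ΔL = 1.3×10⁻⁵ × 2.659 m × 201 = 6.9480×10⁻³ m = 6.9480 mm
difference = 6.9480 − 2.5120 = 4.436 mm

4.44 mm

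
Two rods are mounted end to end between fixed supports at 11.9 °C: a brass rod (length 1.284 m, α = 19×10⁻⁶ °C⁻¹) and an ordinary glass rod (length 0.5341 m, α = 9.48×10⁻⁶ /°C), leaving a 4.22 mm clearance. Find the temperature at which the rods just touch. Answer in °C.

T = 155 °C

α₁L₁ = 2.4396×10⁻⁵ m/K, α₂L₂ = 5.063268×10⁻⁶ m/K → total 2.9459268×10⁻⁵ m/K
ΔT = g/(α₁L₁+α₂L₂) = 4.22×10⁻³ / 2.9459268×10⁻⁵ = 143.25 K
T = 11.9 + 143.25 = 155.15 °C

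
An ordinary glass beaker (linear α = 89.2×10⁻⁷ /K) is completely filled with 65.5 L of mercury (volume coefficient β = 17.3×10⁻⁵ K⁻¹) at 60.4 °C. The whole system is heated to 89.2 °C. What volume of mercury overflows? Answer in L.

0.276 L

The beaker also expands: β_container ≈ 3α = 2.676×10⁻⁵ /K
Net overflow = V₀(β_liq − 3α_cont)ΔT
β − 3α = 1.73×10⁻⁴ − 2.676×10⁻⁵ = 1.4624×10⁻⁴ /K; ΔT = 28.8 K
ΔV = 65.5 × 1.4624×10⁻⁴ × 28.8 = 0.276 L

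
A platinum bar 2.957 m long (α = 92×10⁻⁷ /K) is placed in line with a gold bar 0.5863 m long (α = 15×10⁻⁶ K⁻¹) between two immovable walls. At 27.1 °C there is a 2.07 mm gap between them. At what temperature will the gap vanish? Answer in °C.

T = 84.6 °C

Gap closes when ΔL₁ + ΔL₂ = 2.07 mm = 2.07×10⁻³ m
(α₁L₁ + α₂L₂)ΔT = g
α₁L₁ + α₂L₂ = 92×10⁻⁷×2.957 + 15×10⁻⁶×0.5863 = 3.59989×10⁻⁵ m/K
ΔT = 2.07×10⁻³ / 3.59989×10⁻⁵ = 57.502 K
T = 27.1 + 57.502 = 84.602 °C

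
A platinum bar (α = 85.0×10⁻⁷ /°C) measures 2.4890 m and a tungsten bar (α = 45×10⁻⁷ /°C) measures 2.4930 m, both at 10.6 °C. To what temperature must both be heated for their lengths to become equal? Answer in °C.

T = 413.1 °C

Equal length when α₁L₁ΔT − α₂L₂ΔT = L₂ − L₁ = 4.00×10⁻³ m
α₁L₁ = 2.11565×10⁻⁵, α₂L₂ = 1.12185×10⁻⁵ → Δ(αL) = 9.938×10⁻⁶ m/K
ΔT = 4.00×10⁻³ / 9.938×10⁻⁶ = 402.495 K, so T = 10.6 + 402.495 = 413.095 °C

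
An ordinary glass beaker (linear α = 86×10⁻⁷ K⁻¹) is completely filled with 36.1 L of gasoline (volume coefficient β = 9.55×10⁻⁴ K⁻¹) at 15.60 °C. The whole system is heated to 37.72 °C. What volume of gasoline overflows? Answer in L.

0.742 L

The beaker also expands: β_container ≈ 3α = 2.58×10⁻⁵ /K
Net overflow = V₀(β_liq − 3α_cont)ΔT
β − 3α = 9.55×10⁻⁴ − 2.58×10⁻⁵ = 9.292×10⁻⁴ /K; ΔT = 22.12 K
ΔV = 36.1 × 9.292×10⁻⁴ × 22.12 = 0.742 L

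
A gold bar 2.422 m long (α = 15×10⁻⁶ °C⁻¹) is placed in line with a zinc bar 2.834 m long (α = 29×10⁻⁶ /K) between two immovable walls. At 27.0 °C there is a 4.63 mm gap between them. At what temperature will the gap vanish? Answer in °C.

T = 66.1 °C

Gap closes when ΔL₁ + ΔL₂ = 4.63 mm = 4.63×10⁻³ m
(α₁L₁ + α₂L₂)ΔT = g
α₁L₁ + α₂L₂ = 15×10⁻⁶×2.422 + 29×10⁻⁶×2.834 = 1.18516×10⁻⁴ m/K
ΔT = 4.63×10⁻³ / 1.18516×10⁻⁴ = 39.066 K
T = 27.0 + 39.066 = 66.066 °C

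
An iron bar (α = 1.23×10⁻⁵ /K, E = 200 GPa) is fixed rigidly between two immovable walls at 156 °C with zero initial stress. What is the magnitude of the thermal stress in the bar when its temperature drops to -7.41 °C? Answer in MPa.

Fully constrained: the free strain ε = αΔT is blocked, so σ = Eε = EαΔT.
|ΔT| = 163.41 K
σ = 200×10⁹ × 1.23×10⁻⁵ × 163.41 = 4.02×10⁸ Pa

σ = 402 MPa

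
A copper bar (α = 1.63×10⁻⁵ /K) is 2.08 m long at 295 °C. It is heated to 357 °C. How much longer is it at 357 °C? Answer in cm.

|ΔT| = |357 − 295| = 62 K
ΔL = αL₀ΔT = (1.63×10⁻⁵)(2.08)(62) = 2.10×10⁻³ m

ΔL = 0.210 cm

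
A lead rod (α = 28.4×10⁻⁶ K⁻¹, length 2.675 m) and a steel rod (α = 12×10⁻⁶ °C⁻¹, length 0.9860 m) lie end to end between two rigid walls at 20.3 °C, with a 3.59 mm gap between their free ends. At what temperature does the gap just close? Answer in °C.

Gap closes when ΔL₁ + ΔL₂ = 3.59 mm = 3.59×10⁻³ m
(α₁L₁ + α₂L₂)ΔT = g
α₁L₁ + α₂L₂ = 28.4×10⁻⁶×2.675 + 12×10⁻⁶×0.9860 = 8.7802×10⁻⁵ m/K
ΔT = 3.59×10⁻³ / 8.7802×10⁻⁵ = 40.887 K
T = 20.3 + 40.887 = 61.187 °C

T = 61.2 °C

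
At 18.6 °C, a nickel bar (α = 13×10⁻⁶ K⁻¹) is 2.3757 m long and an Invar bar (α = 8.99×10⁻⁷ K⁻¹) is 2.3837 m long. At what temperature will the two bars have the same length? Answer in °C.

Equal length when α₁L₁ΔT − α₂L₂ΔT = L₂ − L₁ = 8.00×10⁻³ m
α₁L₁ = 3.08841×10⁻⁵, α₂L₂ = 2.1429463×10⁻⁶ → Δ(αL) = 2.87411537×10⁻⁵ m/K
ΔT = 8.00×10⁻³ / 2.87411537×10⁻⁵ = 278.347 K, so T = 18.6 + 278.347 = 296.947 °C

T = 296.9 °C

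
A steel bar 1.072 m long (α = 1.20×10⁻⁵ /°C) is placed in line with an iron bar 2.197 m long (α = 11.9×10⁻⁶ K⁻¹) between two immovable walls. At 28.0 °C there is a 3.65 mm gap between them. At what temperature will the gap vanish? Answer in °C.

α₁L₁ = 1.2864×10⁻⁵ m/K, α₂L₂ = 2.61443×10⁻⁵ m/K → total 3.90083×10⁻⁵ m/K
ΔT = g/(α₁L₁+α₂L₂) = 3.65×10⁻³ / 3.90083×10⁻⁵ = 93.57 K
T = 28.0 + 93.57 = 121.57 °C

T = 122 °C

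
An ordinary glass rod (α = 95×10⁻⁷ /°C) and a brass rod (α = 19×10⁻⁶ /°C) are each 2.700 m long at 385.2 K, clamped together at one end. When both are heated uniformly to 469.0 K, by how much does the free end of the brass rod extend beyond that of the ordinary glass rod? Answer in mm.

ΔT = 83.8 K
ordinary glass: ΔL = 95×10⁻⁷ × 2.700 m × 83.8 = 2.1495×10⁻³ m = 2.1495 mm
brass: ΔL = 19×10⁻⁶ × 2.700 m × 83.8 = 4.2989×10⁻³ m = 4.2989 mm
difference = 4.2989 − 2.1495 = 2.1494 mm

2.15 mm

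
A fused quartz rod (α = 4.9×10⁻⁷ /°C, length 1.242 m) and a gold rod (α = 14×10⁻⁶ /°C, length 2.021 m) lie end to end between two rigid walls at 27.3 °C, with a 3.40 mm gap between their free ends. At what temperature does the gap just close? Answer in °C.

T = 145 °C

Gap closes when ΔL₁ + ΔL₂ = 3.40 mm = 3.40×10⁻³ m
(α₁L₁ + α₂L₂)ΔT = g
α₁L₁ + α₂L₂ = 4.9×10⁻⁷×1.242 + 14×10⁻⁶×2.021 = 2.890258×10⁻⁵ m/K
ΔT = 3.40×10⁻³ / 2.890258×10⁻⁵ = 117.64 K
T = 27.3 + 117.64 = 144.94 °C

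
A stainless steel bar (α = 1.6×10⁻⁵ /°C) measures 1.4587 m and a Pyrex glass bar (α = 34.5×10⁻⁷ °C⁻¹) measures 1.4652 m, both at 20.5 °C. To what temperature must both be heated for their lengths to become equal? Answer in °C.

L₁(1 + α₁ΔT) = L₂(1 + α₂ΔT) ⇒ ΔT = (L₂ − L₁)/(α₁L₁ − α₂L₂)
L₂ − L₁ = 1.4652 − 1.4587 = 6.50×10⁻³ m
α₁L₁ − α₂L₂ = 1.6×10⁻⁵×1.4587 − 34.5×10⁻⁷×1.4652 = 1.828426×10⁻⁵ m/K
ΔT = 6.50×10⁻³ / 1.828426×10⁻⁵ = 355.497 K
T = 20.5 + 355.497 = 375.997 °C

T = 376.0 °C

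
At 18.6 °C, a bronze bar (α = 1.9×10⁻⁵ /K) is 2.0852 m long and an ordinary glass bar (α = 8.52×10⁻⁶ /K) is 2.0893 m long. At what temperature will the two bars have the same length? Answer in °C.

T = 206.5 °C

L₁(1 + α₁ΔT) = L₂(1 + α₂ΔT) ⇒ ΔT = (L₂ − L₁)/(α₁L₁ − α₂L₂)
L₂ − L₁ = 2.0893 − 2.0852 = 4.10×10⁻³ m
α₁L₁ − α₂L₂ = 1.9×10⁻⁵×2.0852 − 8.52×10⁻⁶×2.0893 = 2.1817964×10⁻⁵ m/K
ΔT = 4.10×10⁻³ / 2.1817964×10⁻⁵ = 187.919 K
T = 18.6 + 187.919 = 206.519 °C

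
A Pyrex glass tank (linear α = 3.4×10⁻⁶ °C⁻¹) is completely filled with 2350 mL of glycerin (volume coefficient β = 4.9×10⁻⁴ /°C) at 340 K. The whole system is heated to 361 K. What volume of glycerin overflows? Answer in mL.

23.7 mL

The tank also expands: β_container ≈ 3α = 1.02×10⁻⁵ /K
Net overflow = V₀(β_liq − 3α_cont)ΔT
β − 3α = 4.90×10⁻⁴ − 1.02×10⁻⁵ = 4.798×10⁻⁴ /K; ΔT = 21 K
ΔV = 2350 × 4.798×10⁻⁴ × 21 = 23.7 mL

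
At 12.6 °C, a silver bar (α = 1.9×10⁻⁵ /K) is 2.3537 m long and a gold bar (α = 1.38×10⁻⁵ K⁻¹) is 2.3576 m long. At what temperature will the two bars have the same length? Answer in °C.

T = 332.7 °C

L₁(1 + α₁ΔT) = L₂(1 + α₂ΔT) ⇒ ΔT = (L₂ − L₁)/(α₁L₁ − α₂L₂)
L₂ − L₁ = 2.3576 − 2.3537 = 3.90×10⁻³ m
α₁L₁ − α₂L₂ = 1.9×10⁻⁵×2.3537 − 1.38×10⁻⁵×2.3576 = 1.218542×10⁻⁵ m/K
ΔT = 3.90×10⁻³ / 1.218542×10⁻⁵ = 320.055 K
T = 12.6 + 320.055 = 332.655 °C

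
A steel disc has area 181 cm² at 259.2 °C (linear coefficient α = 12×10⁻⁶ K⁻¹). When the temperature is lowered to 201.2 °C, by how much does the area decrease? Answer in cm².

ΔA = 0.252 cm²

Area coefficient ≈ 2α; |ΔT| = 58.0 K
ΔA = 2αA₀ΔT = 2(12×10⁻⁶)(181)(58.0) = 0.252 cm²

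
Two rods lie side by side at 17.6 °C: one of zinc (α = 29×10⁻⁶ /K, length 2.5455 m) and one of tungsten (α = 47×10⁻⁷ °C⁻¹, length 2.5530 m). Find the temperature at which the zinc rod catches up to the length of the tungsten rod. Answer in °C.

T = 138.9 °C

L₁(1 + α₁ΔT) = L₂(1 + α₂ΔT) ⇒ ΔT = (L₂ − L₁)/(α₁L₁ − α₂L₂)
L₂ − L₁ = 2.5530 − 2.5455 = 7.50×10⁻³ m
α₁L₁ − α₂L₂ = 29×10⁻⁶×2.5455 − 47×10⁻⁷×2.5530 = 6.18204×10⁻⁵ m/K
ΔT = 7.50×10⁻³ / 6.18204×10⁻⁵ = 121.319 K
T = 17.6 + 121.319 = 138.919 °C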